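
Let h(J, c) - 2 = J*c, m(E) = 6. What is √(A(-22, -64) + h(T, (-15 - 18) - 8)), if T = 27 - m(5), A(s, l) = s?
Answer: I*√881 ≈ 29.682*I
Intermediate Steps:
T = 21 (T = 27 - 1*6 = 27 - 6 = 21)
h(J, c) = 2 + J*c
√(A(-22, -64) + h(T, (-15 - 18) - 8)) = √(-22 + (2 + 21*((-15 - 18) - 8))) = √(-22 + (2 + 21*(-33 - 8))) = √(-22 + (2 + 21*(-41))) = √(-22 + (2 - 861)) = √(-22 - 859) = √(-881) = I*√881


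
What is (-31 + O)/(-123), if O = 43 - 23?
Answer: 11/123 ≈ 0.089431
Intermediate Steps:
O = 20
(-31 + O)/(-123) = (-31 + 20)/(-123) = -11*(-1/123) = 11/123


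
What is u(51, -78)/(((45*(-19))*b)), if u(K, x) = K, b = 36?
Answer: -17/10260 ≈ -0.0016569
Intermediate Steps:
u(51, -78)/(((45*(-19))*b)) = 51/(((45*(-19))*36)) = 51/((-855*36)) = 51/(-30780) = 51*(-1/30780) = -17/10260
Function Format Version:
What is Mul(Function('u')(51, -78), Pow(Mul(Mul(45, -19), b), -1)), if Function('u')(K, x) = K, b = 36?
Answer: Rational(-17, 10260) ≈ -0.0016569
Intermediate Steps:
Mul(Function('u')(51, -78), Pow(Mul(Mul(45, -19), b), -1)) = Mul(51, Pow(Mul(Mul(45, -19), 36), -1)) = Mul(51, Pow(Mul(-855, 36), -1)) = Mul(51, Pow(-30780, -1)) = Mul(51, Rational(-1, 30780)) = Rational(-17, 10260)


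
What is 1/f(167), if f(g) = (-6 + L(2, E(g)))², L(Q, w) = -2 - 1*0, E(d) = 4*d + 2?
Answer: 1/64 ≈ 0.015625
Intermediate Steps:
E(d) = 2 + 4*d
L(Q, w) = -2 (L(Q, w) = -2 + 0 = -2)
f(g) = 64 (f(g) = (-6 - 2)² = (-8)² = 64)
1/f(167) = 1/64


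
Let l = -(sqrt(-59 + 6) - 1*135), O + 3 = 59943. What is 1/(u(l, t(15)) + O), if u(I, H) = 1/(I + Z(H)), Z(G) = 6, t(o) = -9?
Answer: 1194844101/71618963865481 - I*sqrt(53)/71618963865481 ≈ 1.6683e-5 - 1.0165e-13*I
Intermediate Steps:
O = 59940 (O = -3 + 59943 = 59940)
l = 135 - I*sqrt(53) (l = -(sqrt(-53) - 135) = -(I*sqrt(53) - 135) = -(-135 + I*sqrt(53)) = 135 - I*sqrt(53) ≈ 135.0 - 7.2801*I)
u(I, H) = 1/(6 + I) (u(I, H) = 1/(I + 6) = 1/(6 + I))
1/(u(l, t(15)) + O) = 1/(1/(6 + (135 - I*sqrt(53))) + 59940) = 1/(1/(141 - I*sqrt(53)) + 59940) = 1/(59940 + 1/(141 - I*sqrt(53)))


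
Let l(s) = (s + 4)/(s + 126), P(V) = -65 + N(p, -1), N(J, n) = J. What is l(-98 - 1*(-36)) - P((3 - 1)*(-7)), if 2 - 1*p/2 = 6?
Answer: 2307/32 ≈ 72.094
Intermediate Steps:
p = -8 (p = 4 - 2*6 = 4 - 12 = -8)
P(V) = -73 (P(V) = -65 - 8 = -73)
l(s) = (4 + s)/(126 + s)
l(-98 - 1*(-36)) - P((3 - 1)*(-7)) = (4 + (-98 - 1*(-36)))/(126 + (-98 - 1*(-36))) - 1*(-73) = (4 + (-98 + 36))/(126 + (-98 + 36)) + 73 = (4 - 62)/(126 - 62) + 73 = -58/64 + 73 = (1/64)*(-58) + 73 = -29/32 + 73 = 2307/32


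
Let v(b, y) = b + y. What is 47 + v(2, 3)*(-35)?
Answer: -128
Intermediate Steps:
47 + v(2, 3)*(-35) = 47 + (2 + 3)*(-35) = 47 + 5*(-35) = 47 - 175 = -128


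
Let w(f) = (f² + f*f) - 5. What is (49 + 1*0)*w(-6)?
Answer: 3283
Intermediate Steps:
w(f) = -5 + 2*f² (w(f) = (f² + f²) - 5 = 2*f² - 5 = -5 + 2*f²)
(49 + 1*0)*w(-6) = (49 + 1*0)*(-5 + 2*(-6)²) = (49 + 0)*(-5 + 2*36) = 49*(-5 + 72) = 49*67 = 3283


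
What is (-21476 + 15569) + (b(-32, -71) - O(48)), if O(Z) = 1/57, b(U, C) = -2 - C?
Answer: -332767/57 ≈ -5838.0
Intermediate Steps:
O(Z) = 1/57
(-21476 + 15569) + (b(-32, -71) - O(48)) = (-21476 + 15569) + ((-2 - 1*(-71)) - 1*1/57) = -5907 + ((-2 + 71) - 1/57) = -5907 + (69 - 1/57) = -5907 + 3932/57 = -332767/57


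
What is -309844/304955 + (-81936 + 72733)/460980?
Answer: -29127677597/28115631180 ≈ -1.0360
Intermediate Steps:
-309844/304955 + (-81936 + 72733)/460980 = -309844*1/304955 - 9203*1/460980 = -309844/304955 - 9203/460980 = -29127677597/28115631180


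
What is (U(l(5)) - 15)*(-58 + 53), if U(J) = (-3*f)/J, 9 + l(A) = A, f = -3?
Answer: 345/4 ≈ 86.250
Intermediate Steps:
l(A) = -9 + A
U(J) = 9/J (U(J) = (-3*(-3))/J = 9/J)
(U(l(5)) - 15)*(-58 + 53) = (9/(-9 + 5) - 15)*(-58 + 53) = (9/(-4) - 15)*(-5) = (9*(-¼) - 15)*(-5) = (-9/4 - 15)*(-5) = -69/4*(-5) = 345/4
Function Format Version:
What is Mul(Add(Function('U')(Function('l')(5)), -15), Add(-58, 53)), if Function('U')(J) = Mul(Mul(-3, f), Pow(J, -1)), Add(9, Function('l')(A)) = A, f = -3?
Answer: Rational(345, 4) ≈ 86.250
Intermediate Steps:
Function('l')(A) = Add(-9, A)
Function('U')(J) = Mul(9, Pow(J, -1)) (Function('U')(J) = Mul(Mul(-3, -3), Pow(J, -1)) = Mul(9, Pow(J, -1)))
Mul(Add(Function('U')(Function('l')(5)), -15), Add(-58, 53)) = Mul(Add(Mul(9, Pow(Add(-9, 5), -1)), -15), Add(-58, 53)) = Mul(Add(Mul(9, Pow(-4, -1)), -15), -5) = Mul(Add(Mul(9, Rational(-1, 4)), -15), -5) = Mul(Add(Rational(-9, 4), -15), -5) = Mul(Rational(-69, 4), -5) = Rational(345, 4)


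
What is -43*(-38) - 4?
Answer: 1630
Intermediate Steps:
-43*(-38) - 4 = 1634 - 4 = 1630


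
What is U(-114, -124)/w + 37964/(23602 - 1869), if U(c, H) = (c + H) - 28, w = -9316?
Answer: 179726801/101232314 ≈ 1.7754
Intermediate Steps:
U(c, H) = -28 + H + c (U(c, H) = (H + c) - 28 = -28 + H + c)
U(-114, -124)/w + 37964/(23602 - 1869) = (-28 - 124 - 114)/(-9316) + 37964/(23602 - 1869) = -266*(-1/9316) + 37964/21733 = 133/4658 + 37964*(1/21733) = 133/4658 + 37964/21733 = 179726801/101232314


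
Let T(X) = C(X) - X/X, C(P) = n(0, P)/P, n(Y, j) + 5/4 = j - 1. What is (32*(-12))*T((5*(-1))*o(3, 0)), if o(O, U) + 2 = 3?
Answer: -864/5 ≈ -172.80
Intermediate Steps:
n(Y, j) = -9/4 + j (n(Y, j) = -5/4 + (j - 1) = -5/4 + (-1 + j) = -9/4 + j)
C(P) = (-9/4 + P)/P
o(O, U) = 1 (o(O, U) = -2 + 3 = 1)
T(X) = -1 + (-9/4 + X)/X (T(X) = (-9/4 + X)/X - X/X = (-9/4 + X)/X - 1*1 = (-9/4 + X)/X - 1 = -1 + (-9/4 + X)/X)
(32*(-12))*T((5*(-1))*o(3, 0)) = (32*(-12))*(-9/(4*((5*(-1))*1))) = -(-864)/((-5*1)) = -(-864)/(-5) = -(-864)*(-1)/5 = -384*9/20 = -864/5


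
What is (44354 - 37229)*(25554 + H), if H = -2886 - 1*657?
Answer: 156828375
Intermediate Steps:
H = -3543 (H = -2886 - 657 = -3543)
(44354 - 37229)*(25554 + H) = (44354 - 37229)*(25554 - 3543) = 7125*22011 = 156828375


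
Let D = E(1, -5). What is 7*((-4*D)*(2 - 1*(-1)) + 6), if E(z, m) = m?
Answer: 462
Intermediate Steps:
D = -5
7*((-4*D)*(2 - 1*(-1)) + 6) = 7*((-4*(-5))*(2 - 1*(-1)) + 6) = 7*(20*(2 + 1) + 6) = 7*(20*3 + 6) = 7*(60 + 6) = 7*66 = 462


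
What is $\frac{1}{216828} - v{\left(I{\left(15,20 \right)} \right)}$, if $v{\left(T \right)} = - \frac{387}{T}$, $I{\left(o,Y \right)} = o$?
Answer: $\frac{27970817}{1084140} \approx 25.8$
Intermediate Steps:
$\frac{1}{216828} - v{\left(I{\left(15,20 \right)} \right)} = \frac{1}{216828} - - \frac{387}{15} = \frac{1}{216828} - \left(-387\right) \frac{1}{15} = \frac{1}{216828} - - \frac{129}{5} = \frac{1}{216828} + \frac{129}{5} = \frac{27970817}{1084140}$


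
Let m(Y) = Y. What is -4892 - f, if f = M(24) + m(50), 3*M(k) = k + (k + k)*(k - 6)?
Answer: -5238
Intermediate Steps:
M(k) = k/3 + 2*k*(-6 + k)/3 (M(k) = (k + (k + k)*(k - 6))/3 = (k + (2*k)*(-6 + k))/3 = (k + 2*k*(-6 + k))/3 = k/3 + 2*k*(-6 + k)/3)
f = 346 (f = (⅓)*24*(-11 + 2*24) + 50 = (⅓)*24*(-11 + 48) + 50 = (⅓)*24*37 + 50 = 296 + 50 = 346)
-4892 - f = -4892 - 1*346 = -4892 - 346 = -5238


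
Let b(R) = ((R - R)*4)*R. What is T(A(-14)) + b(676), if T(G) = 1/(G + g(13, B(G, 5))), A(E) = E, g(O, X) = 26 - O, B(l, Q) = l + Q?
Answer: -1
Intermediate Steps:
B(l, Q) = Q + l
b(R) = 0 (b(R) = (0*4)*R = 0*R = 0)
T(G) = 1/(13 + G) (T(G) = 1/(G + (26 - 1*13)) = 1/(G + (26 - 13)) = 1/(G + 13) = 1/(13 + G))
T(A(-14)) + b(676) = 1/(13 - 14) + 0 = 1/(-1) + 0 = -1 + 0 = -1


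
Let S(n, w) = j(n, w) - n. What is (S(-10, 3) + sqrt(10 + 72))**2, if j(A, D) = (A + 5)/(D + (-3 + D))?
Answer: 1363/9 + 50*sqrt(82)/3 ≈ 302.37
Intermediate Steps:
j(A, D) = (5 + A)/(-3 + 2*D)
S(n, w) = -n + (5 + n)/(-3 + 2*w) (S(n, w) = (5 + n)/(-3 + 2*w) - n = -n + (5 + n)/(-3 + 2*w))
(S(-10, 3) + sqrt(10 + 72))**2 = ((5 - 10 - 1*(-10)*(-3 + 2*3))/(-3 + 2*3) + sqrt(10 + 72))**2 = ((5 - 10 - 1*(-10)*(-3 + 6))/(-3 + 6) + sqrt(82))**2 = ((5 - 10 - 1*(-10)*3)/3 + sqrt(82))**2 = ((5 - 10 + 30)/3 + sqrt(82))**2 = ((1/3)*25 + sqrt(82))**2 = (25/3 + sqrt(82))**2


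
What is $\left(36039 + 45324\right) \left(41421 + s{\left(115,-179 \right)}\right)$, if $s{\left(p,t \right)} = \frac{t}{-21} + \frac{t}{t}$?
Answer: $\frac{23596381961}{7} \approx 3.3709 \cdot 10^{9}$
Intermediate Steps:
$s{\left(p,t \right)} = 1 - \frac{t}{21}$ ($s{\left(p,t \right)} = t \left(- \frac{1}{21}\right) + 1 = - \frac{t}{21} + 1 = 1 - \frac{t}{21}$)
$\left(36039 + 45324\right) \left(41421 + s{\left(115,-179 \right)}\right) = \left(36039 + 45324\right) \left(41421 + \left(1 - - \frac{179}{21}\right)\right) = 81363 \left(41421 + \left(1 + \frac{179}{21}\right)\right) = 81363 \left(41421 + \frac{200}{21}\right) = 81363 \cdot \frac{870041}{21} = \frac{23596381961}{7}$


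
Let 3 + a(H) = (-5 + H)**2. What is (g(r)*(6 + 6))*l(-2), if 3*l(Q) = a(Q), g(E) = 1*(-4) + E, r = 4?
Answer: 0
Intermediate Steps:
g(E) = -4 + E
a(H) = -3 + (-5 + H)**2
l(Q) = -1 + (-5 + Q)**2/3 (l(Q) = (-3 + (-5 + Q)**2)/3 = -1 + (-5 + Q)**2/3)
(g(r)*(6 + 6))*l(-2) = ((-4 + 4)*(6 + 6))*(-1 + (-5 - 2)**2/3) = (0*12)*(-1 + (1/3)*(-7)**2) = 0*(-1 + (1/3)*49) = 0*(-1 + 49/3) = 0*(46/3) = 0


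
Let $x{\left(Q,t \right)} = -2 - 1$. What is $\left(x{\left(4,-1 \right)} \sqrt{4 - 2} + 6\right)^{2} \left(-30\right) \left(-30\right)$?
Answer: $48600 - 32400 \sqrt{2} \approx 2779.5$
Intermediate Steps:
$x{\left(Q,t \right)} = -3$
$\left(x{\left(4,-1 \right)} \sqrt{4 - 2} + 6\right)^{2} \left(-30\right) \left(-30\right) = \left(- 3 \sqrt{4 - 2} + 6\right)^{2} \left(-30\right) \left(-30\right) = \left(- 3 \sqrt{2} + 6\right)^{2} \left(-30\right) \left(-30\right) = \left(6 - 3 \sqrt{2}\right)^{2} \left(-30\right) \left(-30\right) = - 30 \left(6 - 3 \sqrt{2}\right)^{2} \left(-30\right) = 900 \left(6 - 3 \sqrt{2}\right)^{2}$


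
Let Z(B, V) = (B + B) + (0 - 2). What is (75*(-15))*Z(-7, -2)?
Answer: 18000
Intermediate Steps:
Z(B, V) = -2 + 2*B (Z(B, V) = 2*B - 2 = -2 + 2*B)
(75*(-15))*Z(-7, -2) = (75*(-15))*(-2 + 2*(-7)) = -1125*(-2 - 14) = -1125*(-16) = 18000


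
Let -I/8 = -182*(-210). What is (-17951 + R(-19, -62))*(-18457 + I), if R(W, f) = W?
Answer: 5826179490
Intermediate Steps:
I = -305760 (I = -(-1456)*(-210) = -8*38220 = -305760)
(-17951 + R(-19, -62))*(-18457 + I) = (-17951 - 19)*(-18457 - 305760) = -17970*(-324217) = 5826179490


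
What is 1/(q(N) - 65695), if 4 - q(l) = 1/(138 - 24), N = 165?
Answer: -114/7488775 ≈ -1.5223e-5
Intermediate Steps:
q(l) = 455/114 (q(l) = 4 - 1/(138 - 24) = 4 - 1/114 = 455/114)
1/(q(N) - 65695) = 1/(455/114 - 65695) = 1/(-7488775/114) = -114/7488775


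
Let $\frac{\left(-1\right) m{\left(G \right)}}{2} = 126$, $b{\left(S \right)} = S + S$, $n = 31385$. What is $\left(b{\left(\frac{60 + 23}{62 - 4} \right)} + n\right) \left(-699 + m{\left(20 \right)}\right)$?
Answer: $- \frac{865645848}{29} \approx -2.985 \cdot 10^{7}$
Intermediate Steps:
$b{\left(S \right)} = 2 S$
$m{\left(G \right)} = -252$ ($m{\left(G \right)} = \left(-2\right) 126 = -252$)
$\left(b{\left(\frac{60 + 23}{62 - 4} \right)} + n\right) \left(-699 + m{\left(20 \right)}\right) = \left(2 \frac{60 + 23}{62 - 4} + 31385\right) \left(-699 - 252\right) = \left(2 \cdot \frac{83}{58} + 31385\right) \left(-951\right) = \left(\frac{83}{29} + 31385\right) \left(-951\right) = \frac{910248}{29} \left(-951\right) = - \frac{865645848}{29}$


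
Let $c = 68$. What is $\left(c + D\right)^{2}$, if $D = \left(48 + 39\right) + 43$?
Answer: $39204$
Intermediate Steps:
$D = 130$ ($D = 87 + 43 = 130$)
$\left(c + D\right)^{2} = \left(68 + 130\right)^{2} = 198^{2} = 39204$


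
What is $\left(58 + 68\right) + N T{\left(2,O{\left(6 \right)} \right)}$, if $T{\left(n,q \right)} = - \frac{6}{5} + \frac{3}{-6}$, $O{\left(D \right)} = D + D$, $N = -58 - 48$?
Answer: $\frac{1531}{5} \approx 306.2$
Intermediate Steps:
$N = -106$ ($N = -58 - 48 = -106$)
$O{\left(D \right)} = 2 D$
$T{\left(n,q \right)} = - \frac{17}{10}$ ($T{\left(n,q \right)} = \left(-6\right) \frac{1}{5} + 3 \left(- \frac{1}{6}\right) = - \frac{6}{5} - \frac{1}{2} = - \frac{17}{10}$)
$\left(58 + 68\right) + N T{\left(2,O{\left(6 \right)} \right)} = \left(58 + 68\right) - - \frac{901}{5} = 126 + \frac{901}{5} = \frac{1531}{5}$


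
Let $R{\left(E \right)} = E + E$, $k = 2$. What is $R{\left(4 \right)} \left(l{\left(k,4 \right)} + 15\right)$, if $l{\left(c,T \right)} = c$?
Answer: $136$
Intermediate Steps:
$R{\left(E \right)} = 2 E$
$R{\left(4 \right)} \left(l{\left(k,4 \right)} + 15\right) = 2 \cdot 4 \left(2 + 15\right) = 8 \cdot 17 = 136$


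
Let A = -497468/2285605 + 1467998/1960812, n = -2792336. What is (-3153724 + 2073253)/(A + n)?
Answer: 345877421529057390/893874793545039899 ≈ 0.38694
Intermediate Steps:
A = 169987310341/320117265090 (A = -497468*1/2285605 + 1467998*(1/1960812) = -497468/2285605 + 104857/140058 = 169987310341/320117265090 ≈ 0.53102)
(-3153724 + 2073253)/(A + n) = (-3153724 + 2073253)/(169987310341/320117265090 - 2792336) = -1080471/(-893874793545039899/320117265090) = -1080471*(-320117265090/893874793545039899) = 345877421529057390/893874793545039899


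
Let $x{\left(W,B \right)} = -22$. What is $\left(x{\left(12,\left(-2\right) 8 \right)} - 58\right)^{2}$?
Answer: $6400$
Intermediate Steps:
$\left(x{\left(12,\left(-2\right) 8 \right)} - 58\right)^{2} = \left(-22 - 58\right)^{2} = \left(-80\right)^{2} = 6400$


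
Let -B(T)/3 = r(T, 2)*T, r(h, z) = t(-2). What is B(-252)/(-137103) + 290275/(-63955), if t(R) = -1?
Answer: -2649948223/584561491 ≈ -4.5332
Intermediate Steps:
r(h, z) = -1
B(T) = 3*T (B(T) = -(-3)*T = 3*T)
B(-252)/(-137103) + 290275/(-63955) = (3*(-252))/(-137103) + 290275/(-63955) = -756*(-1/137103) + 290275*(-1/63955) = 252/45701 - 58055/12791 = -2649948223/584561491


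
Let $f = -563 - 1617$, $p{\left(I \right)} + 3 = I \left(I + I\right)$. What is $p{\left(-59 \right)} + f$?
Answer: $4779$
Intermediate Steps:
$p{\left(I \right)} = -3 + 2 I^{2}$ ($p{\left(I \right)} = -3 + I \left(I + I\right) = -3 + I 2 I = -3 + 2 I^{2}$)
$f = -2180$ ($f = -563 - 1617 = -2180$)
$p{\left(-59 \right)} + f = \left(-3 + 2 \left(-59\right)^{2}\right) - 2180 = \left(-3 + 2 \cdot 3481\right) - 2180 = \left(-3 + 6962\right) - 2180 = 6959 - 2180 = 4779$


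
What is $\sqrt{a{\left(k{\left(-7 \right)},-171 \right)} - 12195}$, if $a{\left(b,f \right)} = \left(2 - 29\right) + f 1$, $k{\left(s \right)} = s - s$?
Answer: $27 i \sqrt{17} \approx 111.32 i$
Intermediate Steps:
$k{\left(s \right)} = 0$
$a{\left(b,f \right)} = -27 + f$
$\sqrt{a{\left(k{\left(-7 \right)},-171 \right)} - 12195} = \sqrt{\left(-27 - 171\right) - 12195} = \sqrt{-198 - 12195} = \sqrt{-12393} = 27 i \sqrt{17}$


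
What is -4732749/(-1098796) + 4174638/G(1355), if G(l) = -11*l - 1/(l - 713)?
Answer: -2899614766773177/10514391010756 ≈ -275.78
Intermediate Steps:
G(l) = -1/(-713 + l) - 11*l (G(l) = -11*l - 1/(-713 + l) = -1/(-713 + l) - 11*l)
-4732749/(-1098796) + 4174638/G(1355) = -4732749/(-1098796) + 4174638/(((-1 - 11*1355² + 7843*1355)/(-713 + 1355))) = -4732749*(-1/1098796) + 4174638/(((-1 - 11*1836025 + 10627265)/642)) = 4732749/1098796 + 4174638/(((-1 - 20196275 + 10627265)/642)) = 4732749/1098796 + 4174638/(((1/642)*(-9569011))) = 4732749/1098796 + 4174638/(-9569011/642) = 4732749/1098796 + 4174638*(-642/9569011) = 4732749/1098796 - 2680117596/9569011 = -2899614766773177/10514391010756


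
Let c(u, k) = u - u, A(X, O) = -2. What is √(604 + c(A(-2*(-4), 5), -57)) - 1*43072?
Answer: -43072 + 2*√151 ≈ -43047.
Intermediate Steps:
c(u, k) = 0
√(604 + c(A(-2*(-4), 5), -57)) - 1*43072 = √(604 + 0) - 1*43072 = √604 - 43072 = 2*√151 - 43072 = -43072 + 2*√151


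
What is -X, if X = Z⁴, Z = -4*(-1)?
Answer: -256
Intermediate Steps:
Z = 4
X = 256 (X = 4⁴ = 256)
-X = -1*256 = -256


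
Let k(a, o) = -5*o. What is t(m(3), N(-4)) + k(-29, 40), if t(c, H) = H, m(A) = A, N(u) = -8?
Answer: -208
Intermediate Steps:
t(m(3), N(-4)) + k(-29, 40) = -8 - 5*40 = -8 - 200 = -208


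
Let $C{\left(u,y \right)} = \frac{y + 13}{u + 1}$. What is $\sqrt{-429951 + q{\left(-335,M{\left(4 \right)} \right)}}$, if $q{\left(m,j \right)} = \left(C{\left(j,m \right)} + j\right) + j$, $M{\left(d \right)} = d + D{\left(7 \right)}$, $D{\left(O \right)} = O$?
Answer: $\frac{i \sqrt{15478410}}{6} \approx 655.71 i$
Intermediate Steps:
$C{\left(u,y \right)} = \frac{13 + y}{1 + u}$
$M{\left(d \right)} = 7 + d$ ($M{\left(d \right)} = d + 7 = 7 + d$)
$q{\left(m,j \right)} = 2 j + \frac{13 + m}{1 + j}$ ($q{\left(m,j \right)} = \left(\frac{13 + m}{1 + j} + j\right) + j = \left(j + \frac{13 + m}{1 + j}\right) + j = 2 j + \frac{13 + m}{1 + j}$)
$\sqrt{-429951 + q{\left(-335,M{\left(4 \right)} \right)}} = \sqrt{-429951 + \frac{13 - 335 + 2 \left(7 + 4\right) \left(1 + \left(7 + 4\right)\right)}{1 + \left(7 + 4\right)}} = \sqrt{-429951 + \frac{13 - 335 + 2 \cdot 11 \left(1 + 11\right)}{1 + 11}} = \sqrt{-429951 + \frac{13 - 335 + 2 \cdot 11 \cdot 12}{12}} = \sqrt{-429951 + \frac{13 - 335 + 264}{12}} = \sqrt{-429951 + \frac{1}{12} \left(-58\right)} = \sqrt{-429951 - \frac{29}{6}} = \sqrt{- \frac{2579735}{6}} = \frac{i \sqrt{15478410}}{6}$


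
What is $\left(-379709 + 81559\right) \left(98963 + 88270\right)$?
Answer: $-55823518950$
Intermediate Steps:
$\left(-379709 + 81559\right) \left(98963 + 88270\right) = \left(-298150\right) 187233 = -55823518950$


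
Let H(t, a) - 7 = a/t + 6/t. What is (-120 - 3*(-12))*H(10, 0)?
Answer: -3192/5 ≈ -638.40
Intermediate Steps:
H(t, a) = 7 + 6/t + a/t (H(t, a) = 7 + (a/t + 6/t) = 7 + (6/t + a/t) = 7 + 6/t + a/t)
(-120 - 3*(-12))*H(10, 0) = (-120 - 3*(-12))*((6 + 0 + 7*10)/10) = (-120 + 36)*((6 + 0 + 70)/10) = -42*76/5 = -84*38/5 = -3192/5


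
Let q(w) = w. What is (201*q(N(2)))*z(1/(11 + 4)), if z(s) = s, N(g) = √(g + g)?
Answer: 134/5 ≈ 26.800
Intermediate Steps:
N(g) = √2*√g (N(g) = √(2*g) = √2*√g)
(201*q(N(2)))*z(1/(11 + 4)) = (201*(√2*√2))/(11 + 4) = (201*2)/15 = 402*(1/15) = 134/5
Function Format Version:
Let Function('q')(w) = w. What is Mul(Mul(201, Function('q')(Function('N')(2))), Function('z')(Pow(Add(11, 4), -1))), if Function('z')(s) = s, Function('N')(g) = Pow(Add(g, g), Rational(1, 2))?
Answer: Rational(134, 5) ≈ 26.800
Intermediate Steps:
Function('N')(g) = Mul(Pow(2, Rational(1, 2)), Pow(g, Rational(1, 2))) (Function('N')(g) = Pow(Mul(2, g), Rational(1, 2)) = Mul(Pow(2, Rational(1, 2)), Pow(g, Rational(1, 2))))
Mul(Mul(201, Function('q')(Function('N')(2))), Function('z')(Pow(Add(11, 4), -1))) = Mul(Mul(201, Mul(Pow(2, Rational(1, 2)), Pow(2, Rational(1, 2)))), Pow(Add(11, 4), -1)) = Mul(Mul(201, 2), Pow(15, -1)) = Mul(402, Rational(1, 15)) = Rational(134, 5)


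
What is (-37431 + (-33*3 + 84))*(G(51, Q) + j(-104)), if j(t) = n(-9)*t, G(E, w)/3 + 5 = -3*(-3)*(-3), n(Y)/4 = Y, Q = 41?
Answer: -136603008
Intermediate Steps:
n(Y) = 4*Y
G(E, w) = -96 (G(E, w) = -15 + 3*(-3*(-3)*(-3)) = -15 + 3*(9*(-3)) = -15 + 3*(-27) = -15 - 81 = -96)
j(t) = -36*t (j(t) = (4*(-9))*t = -36*t)
(-37431 + (-33*3 + 84))*(G(51, Q) + j(-104)) = (-37431 + (-33*3 + 84))*(-96 - 36*(-104)) = (-37431 + (-99 + 84))*(-96 + 3744) = (-37431 - 15)*3648 = -37446*3648 = -136603008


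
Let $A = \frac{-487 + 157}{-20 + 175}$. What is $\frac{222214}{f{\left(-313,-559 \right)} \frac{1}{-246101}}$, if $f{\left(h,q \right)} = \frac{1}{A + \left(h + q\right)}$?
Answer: $\frac{1481910700164172}{31} \approx 4.7804 \cdot 10^{13}$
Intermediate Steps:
$A = - \frac{66}{31}$ ($A = - \frac{330}{155} = \left(-330\right) \frac{1}{155} = - \frac{66}{31} \approx -2.129$)
$f{\left(h,q \right)} = \frac{1}{- \frac{66}{31} + h + q}$ ($f{\left(h,q \right)} = \frac{1}{- \frac{66}{31} + \left(h + q\right)} = \frac{1}{- \frac{66}{31} + h + q}$)
$\frac{222214}{f{\left(-313,-559 \right)} \frac{1}{-246101}} = \frac{222214}{\frac{31}{-66 + 31 \left(-313\right) + 31 \left(-559\right)} \frac{1}{-246101}} = \frac{222214}{\frac{31}{-66 - 9703 - 17329} \left(- \frac{1}{246101}\right)} = \frac{222214}{\frac{31}{-27098} \left(- \frac{1}{246101}\right)} = \frac{222214}{31 \left(- \frac{1}{27098}\right) \left(- \frac{1}{246101}\right)} = \frac{222214}{\left(- \frac{31}{27098}\right) \left(- \frac{1}{246101}\right)} = \frac{222214}{\frac{31}{6668844898}} = 222214 \cdot \frac{6668844898}{31} = \frac{1481910700164172}{31}$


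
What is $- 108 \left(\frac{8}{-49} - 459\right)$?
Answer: $\frac{2429892}{49} \approx 49590.0$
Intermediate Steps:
$- 108 \left(\frac{8}{-49} - 459\right) = - 108 \left(8 \left(- \frac{1}{49}\right) - 459\right) = - 108 \left(- \frac{8}{49} - 459\right) = \left(-108\right) \left(- \frac{22499}{49}\right) = \frac{2429892}{49}$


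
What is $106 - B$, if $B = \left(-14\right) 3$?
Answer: $148$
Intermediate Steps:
$B = -42$
$106 - B = 106 - -42 = 106 + 42 = 148$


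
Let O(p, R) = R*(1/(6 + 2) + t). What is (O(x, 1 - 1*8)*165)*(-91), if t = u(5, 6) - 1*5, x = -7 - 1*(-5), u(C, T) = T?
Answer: 945945/8 ≈ 1.1824e+5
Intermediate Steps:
x = -2 (x = -7 + 5 = -2)
t = 1 (t = 6 - 1*5 = 6 - 5 = 1)
O(p, R) = 9*R/8 (O(p, R) = R*(1/(6 + 2) + 1) = R*(1/8 + 1) = R*(9/8) = 9*R/8)
(O(x, 1 - 1*8)*165)*(-91) = ((9*(1 - 1*8)/8)*165)*(-91) = ((9*(1 - 8)/8)*165)*(-91) = (((9/8)*(-7))*165)*(-91) = -63/8*165*(-91) = -10395/8*(-91) = 945945/8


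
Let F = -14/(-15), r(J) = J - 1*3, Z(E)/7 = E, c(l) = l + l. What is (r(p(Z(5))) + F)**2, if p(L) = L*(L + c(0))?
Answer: 336502336/225 ≈ 1.4956e+6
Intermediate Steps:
c(l) = 2*l
Z(E) = 7*E
p(L) = L**2 (p(L) = L*(L + 2*0) = L*(L + 0) = L*L = L**2)
r(J) = -3 + J (r(J) = J - 3 = -3 + J)
F = 14/15 (F = -14*(-1/15) = 14/15 ≈ 0.93333)
(r(p(Z(5))) + F)**2 = ((-3 + (7*5)**2) + 14/15)**2 = ((-3 + 35**2) + 14/15)**2 = ((-3 + 1225) + 14/15)**2 = (1222 + 14/15)**2 = (18344/15)**2 = 336502336/225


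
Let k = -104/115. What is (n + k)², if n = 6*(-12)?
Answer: 70291456/13225 ≈ 5315.0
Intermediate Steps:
n = -72
k = -104/115 (k = -104*1/115 = -104/115 ≈ -0.90435)
(n + k)² = (-72 - 104/115)² = (-8384/115)² = 70291456/13225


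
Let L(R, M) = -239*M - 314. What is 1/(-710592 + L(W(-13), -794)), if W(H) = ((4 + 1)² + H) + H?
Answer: -1/521140 ≈ -1.9189e-6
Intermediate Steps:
W(H) = 25 + 2*H (W(H) = (5² + H) + H = (25 + H) + H = 25 + 2*H)
L(R, M) = -314 - 239*M
1/(-710592 + L(W(-13), -794)) = 1/(-710592 + (-314 - 239*(-794))) = 1/(-710592 + (-314 + 189766)) = 1/(-710592 + 189452) = 1/(-521140) = -1/521140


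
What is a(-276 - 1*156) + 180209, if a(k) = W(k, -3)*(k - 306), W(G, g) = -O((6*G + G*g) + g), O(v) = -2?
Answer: 178733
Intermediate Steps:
W(G, g) = 2 (W(G, g) = -1*(-2) = 2)
a(k) = -612 + 2*k (a(k) = 2*(k - 306) = 2*(-306 + k) = -612 + 2*k)
a(-276 - 1*156) + 180209 = (-612 + 2*(-276 - 1*156)) + 180209 = (-612 + 2*(-276 - 156)) + 180209 = (-612 + 2*(-432)) + 180209 = (-612 - 864) + 180209 = -1476 + 180209 = 178733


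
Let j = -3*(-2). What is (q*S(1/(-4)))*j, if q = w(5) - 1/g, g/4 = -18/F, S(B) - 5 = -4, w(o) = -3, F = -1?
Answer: -217/12 ≈ -18.083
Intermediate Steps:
S(B) = 1 (S(B) = 5 - 4 = 1)
j = 6
g = 72 (g = 4*(-18/(-1)) = 4*(-18*(-1)) = 4*(-3*(-6)) = 4*18 = 72)
q = -217/72 (q = -3 - 1/72 = -217/72 ≈ -3.0139)
(q*S(1/(-4)))*j = -217/72*1*6 = -217/72*6 = -217/12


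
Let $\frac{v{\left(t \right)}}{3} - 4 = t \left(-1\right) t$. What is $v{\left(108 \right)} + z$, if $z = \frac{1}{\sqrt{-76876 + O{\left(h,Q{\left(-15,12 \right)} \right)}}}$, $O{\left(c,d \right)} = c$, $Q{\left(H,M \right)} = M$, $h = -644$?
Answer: $-34980 - \frac{i \sqrt{4845}}{19380} \approx -34980.0 - 0.0035916 i$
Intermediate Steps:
$v{\left(t \right)} = 12 - 3 t^{2}$ ($v{\left(t \right)} = 12 + 3 t \left(-1\right) t = 12 + 3 - t t = 12 + 3 \left(- t^{2}\right) = 12 - 3 t^{2}$)
$z = - \frac{i \sqrt{4845}}{19380}$ ($z = \frac{1}{\sqrt{-76876 - 644}} = \frac{1}{\sqrt{-77520}} = \frac{1}{4 i \sqrt{4845}} = - \frac{i \sqrt{4845}}{19380} \approx - 0.0035916 i$)
$v{\left(108 \right)} + z = \left(12 - 3 \cdot 108^{2}\right) - \frac{i \sqrt{4845}}{19380} = \left(12 - 34992\right) - \frac{i \sqrt{4845}}{19380} = -34980 - \frac{i \sqrt{4845}}{19380}$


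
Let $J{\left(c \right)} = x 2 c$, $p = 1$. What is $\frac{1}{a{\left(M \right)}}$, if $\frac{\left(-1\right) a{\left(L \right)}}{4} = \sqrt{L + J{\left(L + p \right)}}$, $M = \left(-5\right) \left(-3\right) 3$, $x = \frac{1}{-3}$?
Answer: $- \frac{\sqrt{129}}{172} \approx -0.066034$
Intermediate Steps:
$x = - \frac{1}{3} \approx -0.33333$
$M = 45$ ($M = 15 \cdot 3 = 45$)
$J{\left(c \right)} = - \frac{2 c}{3}$ ($J{\left(c \right)} = \left(- \frac{1}{3}\right) 2 c = - \frac{2 c}{3}$)
$a{\left(L \right)} = - 4 \sqrt{- \frac{2}{3} + \frac{L}{3}}$ ($a{\left(L \right)} = - 4 \sqrt{L - \frac{2 \left(L + 1\right)}{3}} = - 4 \sqrt{L - \frac{2 \left(1 + L\right)}{3}} = - 4 \sqrt{L - \left(\frac{2}{3} + \frac{2 L}{3}\right)} = - 4 \sqrt{- \frac{2}{3} + \frac{L}{3}}$)
$\frac{1}{a{\left(M \right)}} = \frac{1}{\left(- \frac{4}{3}\right) \sqrt{-6 + 3 \cdot 45}} = \frac{1}{\left(- \frac{4}{3}\right) \sqrt{-6 + 135}} = \frac{1}{\left(- \frac{4}{3}\right) \sqrt{129}} = - \frac{\sqrt{129}}{172}$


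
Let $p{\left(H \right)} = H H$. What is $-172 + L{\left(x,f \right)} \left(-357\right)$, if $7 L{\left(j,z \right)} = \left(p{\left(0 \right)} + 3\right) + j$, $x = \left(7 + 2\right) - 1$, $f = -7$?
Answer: $-733$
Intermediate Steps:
$x = 8$ ($x = 9 - 1 = 8$)
$p{\left(H \right)} = H^{2}$
$L{\left(j,z \right)} = \frac{3}{7} + \frac{j}{7}$ ($L{\left(j,z \right)} = \frac{\left(0^{2} + 3\right) + j}{7} = \frac{\left(0 + 3\right) + j}{7} = \frac{3 + j}{7} = \frac{3}{7} + \frac{j}{7}$)
$-172 + L{\left(x,f \right)} \left(-357\right) = -172 + \left(\frac{3}{7} + \frac{1}{7} \cdot 8\right) \left(-357\right) = -172 + \left(\frac{3}{7} + \frac{8}{7}\right) \left(-357\right) = -172 + \frac{11}{7} \left(-357\right) = -172 - 561 = -733$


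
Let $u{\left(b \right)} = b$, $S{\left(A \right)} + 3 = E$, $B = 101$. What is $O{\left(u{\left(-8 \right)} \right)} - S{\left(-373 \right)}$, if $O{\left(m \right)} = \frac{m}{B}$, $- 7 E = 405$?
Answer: $\frac{42970}{707} \approx 60.778$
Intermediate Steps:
$E = - \frac{405}{7}$ ($E = \left(- \frac{1}{7}\right) 405 = - \frac{405}{7} \approx -57.857$)
$S{\left(A \right)} = - \frac{426}{7}$ ($S{\left(A \right)} = -3 - \frac{405}{7} = - \frac{426}{7}$)
$O{\left(m \right)} = \frac{m}{101}$
$O{\left(u{\left(-8 \right)} \right)} - S{\left(-373 \right)} = \frac{1}{101} \left(-8\right) - - \frac{426}{7} = - \frac{8}{101} + \frac{426}{7} = \frac{42970}{707}$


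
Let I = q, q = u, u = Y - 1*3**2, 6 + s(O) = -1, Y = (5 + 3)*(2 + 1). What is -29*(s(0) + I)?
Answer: -232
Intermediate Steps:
Y = 24 (Y = 8*3 = 24)
s(O) = -7 (s(O) = -6 - 1 = -7)
u = 15 (u = 24 - 1*3**2 = 24 - 1*9 = 24 - 9 = 15)
q = 15
I = 15
-29*(s(0) + I) = -29*(-7 + 15) = -29*8 = -232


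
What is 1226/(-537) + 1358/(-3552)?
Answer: -847333/317904 ≈ -2.6654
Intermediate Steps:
1226/(-537) + 1358/(-3552) = 1226*(-1/537) + 1358*(-1/3552) = -1226/537 - 679/1776 = -847333/317904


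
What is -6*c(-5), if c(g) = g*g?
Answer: -150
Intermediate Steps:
c(g) = g²
-6*c(-5) = -6*(-5)² = -6*25 = -150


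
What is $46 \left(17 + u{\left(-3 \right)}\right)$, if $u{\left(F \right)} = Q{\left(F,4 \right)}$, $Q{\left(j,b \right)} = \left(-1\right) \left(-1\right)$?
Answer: $828$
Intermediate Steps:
$Q{\left(j,b \right)} = 1$
$u{\left(F \right)} = 1$
$46 \left(17 + u{\left(-3 \right)}\right) = 46 \left(17 + 1\right) = 46 \cdot 18 = 828$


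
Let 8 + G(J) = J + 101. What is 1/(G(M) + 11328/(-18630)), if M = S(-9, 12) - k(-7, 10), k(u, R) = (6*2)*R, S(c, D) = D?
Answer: -3105/48463 ≈ -0.064070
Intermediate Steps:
k(u, R) = 12*R
M = -108 (M = 12 - 12*10 = 12 - 1*120 = 12 - 120 = -108)
G(J) = 93 + J (G(J) = -8 + (J + 101) = -8 + (101 + J) = 93 + J)
1/(G(M) + 11328/(-18630)) = 1/((93 - 108) + 11328/(-18630)) = 1/(-15 + 11328*(-1/18630)) = 1/(-15 - 1888/3105) = 1/(-48463/3105) = -3105/48463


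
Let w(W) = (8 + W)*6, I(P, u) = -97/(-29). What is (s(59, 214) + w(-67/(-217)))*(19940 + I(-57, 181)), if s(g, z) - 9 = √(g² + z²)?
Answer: 7386197247/6293 + 578357*√49277/29 ≈ 5.6008e+6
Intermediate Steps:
I(P, u) = 97/29 (I(P, u) = -97*(-1/29) = 97/29)
s(g, z) = 9 + √(g² + z²)
w(W) = 48 + 6*W
(s(59, 214) + w(-67/(-217)))*(19940 + I(-57, 181)) = ((9 + √(59² + 214²)) + (48 + 6*(-67/(-217))))*(19940 + 97/29) = ((9 + √(3481 + 45796)) + (48 + 6*(-67*(-1/217))))*(578357/29) = ((9 + √49277) + (48 + 6*(67/217)))*(578357/29) = ((9 + √49277) + (48 + 402/217))*(578357/29) = ((9 + √49277) + 10818/217)*(578357/29) = (12771/217 + √49277)*(578357/29) = 7386197247/6293 + 578357*√49277/29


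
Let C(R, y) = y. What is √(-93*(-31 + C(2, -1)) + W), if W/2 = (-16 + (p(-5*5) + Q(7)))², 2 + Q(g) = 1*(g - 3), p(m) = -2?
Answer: 4*√218 ≈ 59.059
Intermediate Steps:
Q(g) = -5 + g (Q(g) = -2 + 1*(g - 3) = -2 + 1*(-3 + g) = -2 + (-3 + g) = -5 + g)
W = 512 (W = 2*(-16 + (-2 + (-5 + 7)))² = 2*(-16 + (-2 + 2))² = 2*(-16 + 0)² = 2*(-16)² = 2*256 = 512)
√(-93*(-31 + C(2, -1)) + W) = √(-93*(-31 - 1) + 512) = √(-93*(-32) + 512) = √(2976 + 512) = √3488 = 4*√218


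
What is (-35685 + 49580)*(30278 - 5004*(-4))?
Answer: 698835130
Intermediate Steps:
(-35685 + 49580)*(30278 - 5004*(-4)) = 13895*(30278 + 20016) = 13895*50294 = 698835130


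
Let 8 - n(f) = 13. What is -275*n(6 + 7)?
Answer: 1375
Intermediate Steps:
n(f) = -5 (n(f) = 8 - 1*13 = 8 - 13 = -5)
-275*n(6 + 7) = -275*(-5) = 1375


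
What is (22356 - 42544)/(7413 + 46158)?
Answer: -2884/7653 ≈ -0.37685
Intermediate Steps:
(22356 - 42544)/(7413 + 46158) = -20188/53571 = -20188*1/53571 = -2884/7653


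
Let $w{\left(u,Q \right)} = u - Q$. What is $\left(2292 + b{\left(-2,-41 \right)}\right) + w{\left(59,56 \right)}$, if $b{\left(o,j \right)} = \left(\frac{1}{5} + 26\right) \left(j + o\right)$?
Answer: $\frac{5842}{5} \approx 1168.4$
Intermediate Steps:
$b{\left(o,j \right)} = \frac{131 j}{5} + \frac{131 o}{5}$ ($b{\left(o,j \right)} = \left(\frac{1}{5} + 26\right) \left(j + o\right) = \frac{131 \left(j + o\right)}{5} = \frac{131 j}{5} + \frac{131 o}{5}$)
$\left(2292 + b{\left(-2,-41 \right)}\right) + w{\left(59,56 \right)} = \left(2292 + \left(\frac{131}{5} \left(-41\right) + \frac{131}{5} \left(-2\right)\right)\right) + \left(59 - 56\right) = \left(2292 - \frac{5633}{5}\right) + \left(59 - 56\right) = \left(2292 - \frac{5633}{5}\right) + 3 = \frac{5827}{5} + 3 = \frac{5842}{5}$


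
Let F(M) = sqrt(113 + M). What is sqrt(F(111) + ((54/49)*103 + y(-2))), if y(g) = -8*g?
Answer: sqrt(6346 + 196*sqrt(14))/7 ≈ 12.020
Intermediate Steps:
sqrt(F(111) + ((54/49)*103 + y(-2))) = sqrt(sqrt(113 + 111) + ((54/49)*103 - 8*(-2))) = sqrt(sqrt(224) + ((54*(1/49))*103 + 16)) = sqrt(4*sqrt(14) + ((54/49)*103 + 16)) = sqrt(4*sqrt(14) + (5562/49 + 16)) = sqrt(4*sqrt(14) + 6346/49) = sqrt(6346/49 + 4*sqrt(14))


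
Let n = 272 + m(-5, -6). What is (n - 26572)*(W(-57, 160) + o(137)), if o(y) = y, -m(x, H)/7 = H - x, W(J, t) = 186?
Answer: -8492639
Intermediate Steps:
m(x, H) = -7*H + 7*x (m(x, H) = -7*(H - x) = -7*H + 7*x)
n = 279 (n = 272 + (-7*(-6) + 7*(-5)) = 272 + (42 - 35) = 272 + 7 = 279)
(n - 26572)*(W(-57, 160) + o(137)) = (279 - 26572)*(186 + 137) = -26293*323 = -8492639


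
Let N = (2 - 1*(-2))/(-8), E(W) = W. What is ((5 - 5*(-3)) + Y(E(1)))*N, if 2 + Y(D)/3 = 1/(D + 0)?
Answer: -17/2 ≈ -8.5000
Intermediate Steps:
N = -½ (N = (2 + 2)*(-⅛) = 4*(-⅛) = -½ ≈ -0.50000)
Y(D) = -6 + 3/D (Y(D) = -6 + 3/(D + 0) = -6 + 3/D)
((5 - 5*(-3)) + Y(E(1)))*N = ((5 - 5*(-3)) + (-6 + 3/1))*(-½) = ((5 + 15) + (-6 + 3*1))*(-½) = (20 + (-6 + 3))*(-½) = (20 - 3)*(-½) = 17*(-½) = -17/2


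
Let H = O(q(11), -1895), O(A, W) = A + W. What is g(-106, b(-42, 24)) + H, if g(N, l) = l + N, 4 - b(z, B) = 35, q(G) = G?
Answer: -2021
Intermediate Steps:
b(z, B) = -31 (b(z, B) = 4 - 1*35 = 4 - 35 = -31)
g(N, l) = N + l
H = -1884 (H = 11 - 1895 = -1884)
g(-106, b(-42, 24)) + H = (-106 - 31) - 1884 = -137 - 1884 = -2021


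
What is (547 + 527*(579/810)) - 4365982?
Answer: -1178565739/270 ≈ -4.3651e+6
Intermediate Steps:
(547 + 527*(579/810)) - 4365982 = (547 + 527*(579*(1/810))) - 4365982 = (547 + 527*(193/270)) - 4365982 = (547 + 101711/270) - 4365982 = 249401/270 - 4365982 = -1178565739/270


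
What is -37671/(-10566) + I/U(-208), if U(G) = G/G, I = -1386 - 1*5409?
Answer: -23919433/3522 ≈ -6791.4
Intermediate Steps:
I = -6795 (I = -1386 - 5409 = -6795)
U(G) = 1
-37671/(-10566) + I/U(-208) = -37671/(-10566) - 6795/1 = -37671*(-1/10566) - 6795*1 = 12557/3522 - 6795 = -23919433/3522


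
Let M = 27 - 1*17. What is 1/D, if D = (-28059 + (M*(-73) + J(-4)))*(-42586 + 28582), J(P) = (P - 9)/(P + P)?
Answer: 2/806276799 ≈ 2.4805e-9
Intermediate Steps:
M = 10 (M = 27 - 17 = 10)
J(P) = (-9 + P)/(2*P) (J(P) = (-9 + P)/((2*P)) = (-9 + P)*(1/(2*P)) = (-9 + P)/(2*P))
D = 806276799/2 (D = (-28059 + (10*(-73) + (½)*(-9 - 4)/(-4)))*(-42586 + 28582) = (-28059 + (-730 + (½)*(-¼)*(-13)))*(-14004) = (-28059 + (-730 + 13/8))*(-14004) = (-28059 - 5827/8)*(-14004) = -230299/8*(-14004) = 806276799/2 ≈ 4.0314e+8)
1/D = 1/(806276799/2) = 2/806276799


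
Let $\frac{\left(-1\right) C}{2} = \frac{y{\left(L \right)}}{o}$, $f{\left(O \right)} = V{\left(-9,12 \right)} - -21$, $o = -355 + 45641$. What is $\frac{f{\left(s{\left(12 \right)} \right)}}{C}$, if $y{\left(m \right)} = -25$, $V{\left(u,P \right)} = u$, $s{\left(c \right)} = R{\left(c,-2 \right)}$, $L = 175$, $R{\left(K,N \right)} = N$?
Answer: $\frac{271716}{25} \approx 10869.0$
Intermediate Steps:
$o = 45286$
$s{\left(c \right)} = -2$
$f{\left(O \right)} = 12$ ($f{\left(O \right)} = -9 - -21 = -9 + 21 = 12$)
$C = \frac{25}{22643}$ ($C = - 2 \left(- \frac{25}{45286}\right) = - 2 \left(\left(-25\right) \frac{1}{45286}\right) = \left(-2\right) \left(- \frac{25}{45286}\right) = \frac{25}{22643} \approx 0.0011041$)
$\frac{f{\left(s{\left(12 \right)} \right)}}{C} = \frac{12}{\frac{25}{22643}} = 12 \cdot \frac{22643}{25} = \frac{271716}{25}$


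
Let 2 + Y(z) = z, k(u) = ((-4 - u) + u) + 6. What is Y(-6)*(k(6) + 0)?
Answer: -16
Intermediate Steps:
k(u) = 2 (k(u) = -4 + 6 = 2)
Y(z) = -2 + z
Y(-6)*(k(6) + 0) = (-2 - 6)*(2 + 0) = -8*2 = -16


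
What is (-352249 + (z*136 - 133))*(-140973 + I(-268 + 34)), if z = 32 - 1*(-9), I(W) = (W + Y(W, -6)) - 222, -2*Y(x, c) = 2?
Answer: 49048772580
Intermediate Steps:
Y(x, c) = -1 (Y(x, c) = -½*2 = -1)
I(W) = -223 + W (I(W) = (W - 1) - 222 = (-1 + W) - 222 = -223 + W)
z = 41 (z = 32 + 9 = 41)
(-352249 + (z*136 - 133))*(-140973 + I(-268 + 34)) = (-352249 + (41*136 - 133))*(-140973 + (-223 + (-268 + 34))) = (-352249 + (5576 - 133))*(-140973 + (-223 - 234)) = (-352249 + 5443)*(-140973 - 457) = -346806*(-141430) = 49048772580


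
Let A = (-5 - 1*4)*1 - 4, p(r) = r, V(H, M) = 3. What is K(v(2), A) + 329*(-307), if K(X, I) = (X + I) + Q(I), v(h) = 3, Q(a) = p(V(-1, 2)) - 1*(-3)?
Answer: -101007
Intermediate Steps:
Q(a) = 6 (Q(a) = 3 - 1*(-3) = 3 + 3 = 6)
A = -13 (A = (-5 - 4)*1 - 4 = -9*1 - 4 = -9 - 4 = -13)
K(X, I) = 6 + I + X (K(X, I) = (X + I) + 6 = (I + X) + 6 = 6 + I + X)
K(v(2), A) + 329*(-307) = (6 - 13 + 3) + 329*(-307) = -4 - 101003 = -101007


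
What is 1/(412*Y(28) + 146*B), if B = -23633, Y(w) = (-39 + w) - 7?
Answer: -1/3457834 ≈ -2.8920e-7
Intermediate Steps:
Y(w) = -46 + w
1/(412*Y(28) + 146*B) = 1/(412*(-46 + 28) + 146*(-23633)) = 1/(412*(-18) - 3450418) = 1/(-7416 - 3450418) = 1/(-3457834) = -1/3457834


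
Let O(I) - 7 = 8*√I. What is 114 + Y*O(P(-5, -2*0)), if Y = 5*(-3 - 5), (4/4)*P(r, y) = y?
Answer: -166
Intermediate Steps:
P(r, y) = y
Y = -40 (Y = 5*(-8) = -40)
O(I) = 7 + 8*√I
114 + Y*O(P(-5, -2*0)) = 114 - 40*(7 + 8*√(-2*0)) = 114 - 40*(7 + 8*√0) = 114 - 40*(7 + 8*0) = 114 - 40*(7 + 0) = 114 - 40*7 = 114 - 280 = -166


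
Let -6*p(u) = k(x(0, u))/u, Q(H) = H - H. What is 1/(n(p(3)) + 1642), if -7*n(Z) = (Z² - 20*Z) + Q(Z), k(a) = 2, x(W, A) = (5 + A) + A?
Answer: 567/930833 ≈ 0.00060913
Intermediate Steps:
Q(H) = 0
x(W, A) = 5 + 2*A
p(u) = -1/(3*u)
n(Z) = -Z²/7 + 20*Z/7 (n(Z) = -((Z² - 20*Z) + 0)/7 = -(Z² - 20*Z)/7 = -Z²/7 + 20*Z/7)
1/(n(p(3)) + 1642) = 1/((-⅓/3)*(20 - (-1)/(3*3))/7 + 1642) = 1/((-⅓*⅓)*(20 - (-1)/(3*3))/7 + 1642) = 1/((⅐)*(-⅑)*(20 - 1*(-⅑)) + 1642) = 1/((⅐)*(-⅑)*(20 + ⅑) + 1642) = 1/((⅐)*(-⅑)*(181/9) + 1642) = 1/(-181/567 + 1642) = 1/(930833/567) = 567/930833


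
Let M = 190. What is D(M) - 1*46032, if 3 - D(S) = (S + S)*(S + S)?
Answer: -190429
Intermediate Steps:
D(S) = 3 - 4*S² (D(S) = 3 - (S + S)*(S + S) = 3 - 2*S*2*S = 3 - 4*S²)
D(M) - 1*46032 = (3 - 4*190²) - 1*46032 = (3 - 4*36100) - 46032 = (3 - 144400) - 46032 = -144397 - 46032 = -190429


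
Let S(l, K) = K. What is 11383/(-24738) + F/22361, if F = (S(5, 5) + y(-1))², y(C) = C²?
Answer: -253644695/553166418 ≈ -0.45853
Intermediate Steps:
F = 36 (F = (5 + (-1)²)² = (5 + 1)² = 6² = 36)
11383/(-24738) + F/22361 = 11383/(-24738) + 36/22361 = 11383*(-1/24738) + 36*(1/22361) = -11383/24738 + 36/22361 = -253644695/553166418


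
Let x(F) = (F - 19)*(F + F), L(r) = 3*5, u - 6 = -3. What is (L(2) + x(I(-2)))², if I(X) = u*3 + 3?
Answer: 23409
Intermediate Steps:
u = 3 (u = 6 - 3 = 3)
L(r) = 15
I(X) = 12 (I(X) = 3*3 + 3 = 9 + 3 = 12)
x(F) = 2*F*(-19 + F) (x(F) = (-19 + F)*(2*F) = 2*F*(-19 + F))
(L(2) + x(I(-2)))² = (15 + 2*12*(-19 + 12))² = (15 + 2*12*(-7))² = (15 - 168)² = (-153)² = 23409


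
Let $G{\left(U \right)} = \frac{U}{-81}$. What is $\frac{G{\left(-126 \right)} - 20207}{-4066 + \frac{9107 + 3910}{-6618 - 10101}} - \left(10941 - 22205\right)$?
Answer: $\frac{2298615024509}{203977413} \approx 11269.0$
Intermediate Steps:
$G{\left(U \right)} = - \frac{U}{81}$ ($G{\left(U \right)} = U \left(- \frac{1}{81}\right) = - \frac{U}{81}$)
$\frac{G{\left(-126 \right)} - 20207}{-4066 + \frac{9107 + 3910}{-6618 - 10101}} - \left(10941 - 22205\right) = \frac{\left(- \frac{1}{81}\right) \left(-126\right) - 20207}{-4066 + \frac{9107 + 3910}{-6618 - 10101}} - \left(10941 - 22205\right) = \frac{\frac{14}{9} - 20207}{-4066 + \frac{13017}{-16719}} - \left(10941 - 22205\right) = - \frac{181849}{9 \left(-4066 + 13017 \left(- \frac{1}{16719}\right)\right)} - -11264 = - \frac{181849}{9 \left(-4066 - \frac{4339}{5573}\right)} + 11264 = - \frac{181849}{9 \left(- \frac{22664157}{5573}\right)} + 11264 = \left(- \frac{181849}{9}\right) \left(- \frac{5573}{22664157}\right) + 11264 = \frac{1013444477}{203977413} + 11264 = \frac{2298615024509}{203977413}$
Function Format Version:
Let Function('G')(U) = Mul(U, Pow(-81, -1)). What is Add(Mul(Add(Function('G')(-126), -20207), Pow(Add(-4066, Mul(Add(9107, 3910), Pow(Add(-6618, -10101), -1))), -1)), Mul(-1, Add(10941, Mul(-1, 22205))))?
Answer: Rational(2298615024509, 203977413) ≈ 11269.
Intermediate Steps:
Function('G')(U) = Mul(Rational(-1, 81), U) (Function('G')(U) = Mul(U, Rational(-1, 81)) = Mul(Rational(-1, 81), U))
Add(Mul(Add(Function('G')(-126), -20207), Pow(Add(-4066, Mul(Add(9107, 3910), Pow(Add(-6618, -10101), -1))), -1)), Mul(-1, Add(10941, Mul(-1, 22205)))) = Add(Mul(Add(Mul(Rational(-1, 81), -126), -20207), Pow(Add(-4066, Mul(Add(9107, 3910), Pow(Add(-6618, -10101), -1))), -1)), Mul(-1, Add(10941, Mul(-1, 22205)))) = Add(Mul(Add(Rational(14, 9), -20207), Pow(Add(-4066, Mul(13017, Pow(-16719, -1))), -1)), Mul(-1, Add(10941, -22205))) = Add(Mul(Rational(-181849, 9), Pow(Add(-4066, Mul(13017, Rational(-1, 16719))), -1)), Mul(-1, -11264)) = Add(Mul(Rational(-181849, 9), Pow(Add(-4066, Rational(-4339, 5573)), -1)), 11264) = Add(Mul(Rational(-181849, 9), Pow(Rational(-22664157, 5573), -1)), 11264) = Add(Mul(Rational(-181849, 9), Rational(-5573, 22664157)), 11264) = Add(Rational(1013444477, 203977413), 11264) = Rational(2298615024509, 203977413)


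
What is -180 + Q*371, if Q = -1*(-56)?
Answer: 20596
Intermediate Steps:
Q = 56
-180 + Q*371 = -180 + 56*371 = -180 + 20776 = 20596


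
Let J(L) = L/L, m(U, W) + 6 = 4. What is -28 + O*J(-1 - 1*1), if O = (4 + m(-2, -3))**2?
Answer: -24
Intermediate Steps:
m(U, W) = -2 (m(U, W) = -6 + 4 = -2)
O = 4 (O = (4 - 2)**2 = 2**2 = 4)
J(L) = 1
-28 + O*J(-1 - 1*1) = -28 + 4*1 = -28 + 4 = -24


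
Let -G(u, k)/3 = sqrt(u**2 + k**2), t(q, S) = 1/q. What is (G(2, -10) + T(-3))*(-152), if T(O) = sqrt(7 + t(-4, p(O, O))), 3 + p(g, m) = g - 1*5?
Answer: -228*sqrt(3) + 912*sqrt(26) ≈ 4255.4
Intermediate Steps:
p(g, m) = -8 + g (p(g, m) = -3 + (g - 1*5) = -3 + (g - 5) = -3 + (-5 + g) = -8 + g)
T(O) = 3*sqrt(3)/2 (T(O) = sqrt(7 + 1/(-4)) = sqrt(7 - 1/4) = sqrt(27/4) = 3*sqrt(3)/2)
G(u, k) = -3*sqrt(k**2 + u**2) (G(u, k) = -3*sqrt(u**2 + k**2) = -3*sqrt(k**2 + u**2))
(G(2, -10) + T(-3))*(-152) = (-3*sqrt((-10)**2 + 2**2) + 3*sqrt(3)/2)*(-152) = (-3*sqrt(100 + 4) + 3*sqrt(3)/2)*(-152) = (-6*sqrt(26) + 3*sqrt(3)/2)*(-152) = -228*sqrt(3) + 912*sqrt(26)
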